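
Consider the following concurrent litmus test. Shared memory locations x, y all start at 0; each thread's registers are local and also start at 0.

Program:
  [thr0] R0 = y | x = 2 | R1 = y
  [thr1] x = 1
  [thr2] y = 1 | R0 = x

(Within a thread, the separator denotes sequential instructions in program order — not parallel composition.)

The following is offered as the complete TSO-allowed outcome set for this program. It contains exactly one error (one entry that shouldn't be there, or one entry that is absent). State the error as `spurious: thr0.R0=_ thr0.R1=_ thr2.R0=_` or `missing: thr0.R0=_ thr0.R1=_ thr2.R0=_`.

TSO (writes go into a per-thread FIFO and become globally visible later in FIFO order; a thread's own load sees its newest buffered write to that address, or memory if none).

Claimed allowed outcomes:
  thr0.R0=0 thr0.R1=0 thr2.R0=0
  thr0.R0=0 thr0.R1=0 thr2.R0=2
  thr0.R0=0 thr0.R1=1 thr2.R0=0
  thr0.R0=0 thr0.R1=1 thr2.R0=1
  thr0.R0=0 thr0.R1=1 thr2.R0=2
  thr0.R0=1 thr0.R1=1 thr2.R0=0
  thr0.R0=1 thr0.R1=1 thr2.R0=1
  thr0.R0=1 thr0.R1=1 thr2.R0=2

missing: thr0.R0=0 thr0.R1=0 thr2.R0=1

outcome vector order: (thr0.R0,thr0.R1,thr2.R0)
TSO: 9 outcomes — {<0 0 0>, <0 0 1>, <0 0 2>, <0 1 0>, <0 1 1>, <0 1 2>, <1 1 0>, <1 1 1>, <1 1 2>}
TSO∖claimed = {<0 0 1>}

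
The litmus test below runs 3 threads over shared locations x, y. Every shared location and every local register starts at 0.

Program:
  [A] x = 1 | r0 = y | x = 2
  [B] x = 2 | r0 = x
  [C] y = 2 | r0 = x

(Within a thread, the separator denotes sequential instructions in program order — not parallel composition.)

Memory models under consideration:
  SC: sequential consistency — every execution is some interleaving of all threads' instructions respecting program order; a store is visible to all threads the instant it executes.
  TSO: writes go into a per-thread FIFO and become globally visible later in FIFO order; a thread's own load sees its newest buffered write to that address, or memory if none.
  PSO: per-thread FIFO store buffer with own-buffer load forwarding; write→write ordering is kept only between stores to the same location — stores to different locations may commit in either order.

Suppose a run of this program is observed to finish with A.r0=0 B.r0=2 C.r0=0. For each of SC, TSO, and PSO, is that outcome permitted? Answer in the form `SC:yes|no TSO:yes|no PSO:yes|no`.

SC:no TSO:yes PSO:yes

outcome vector order: (A.r0,B.r0,C.r0)
under SC → (0,1,1); (0,1,2); (0,2,1); (0,2,2); (2,1,0); (2,1,1); (2,1,2); (2,2,0); (2,2,1); (2,2,2)
under TSO → (0,1,0); (0,1,1); (0,1,2); (0,2,0); (0,2,1); (0,2,2); (2,1,0); (2,1,1); (2,1,2); (2,2,0); (2,2,1); (2,2,2)
under PSO → (0,1,0); (0,1,1); (0,1,2); (0,2,0); (0,2,1); (0,2,2); (2,1,0); (2,1,1); (2,1,2); (2,2,0); (2,2,1); (2,2,2)
target (0,2,0) ∈ {TSO,PSO}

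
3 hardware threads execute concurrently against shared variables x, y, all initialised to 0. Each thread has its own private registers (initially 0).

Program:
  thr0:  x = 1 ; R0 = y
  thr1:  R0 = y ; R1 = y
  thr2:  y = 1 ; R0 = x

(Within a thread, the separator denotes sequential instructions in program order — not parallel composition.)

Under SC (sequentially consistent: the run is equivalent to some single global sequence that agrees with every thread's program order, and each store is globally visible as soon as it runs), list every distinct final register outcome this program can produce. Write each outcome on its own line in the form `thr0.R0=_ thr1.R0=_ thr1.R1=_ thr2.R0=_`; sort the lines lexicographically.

outcome vector order: (thr0.R0,thr1.R0,thr1.R1,thr2.R0)
|SC outcomes| = 9

thr0.R0=0 thr1.R0=0 thr1.R1=0 thr2.R0=1
thr0.R0=0 thr1.R0=0 thr1.R1=1 thr2.R0=1
thr0.R0=0 thr1.R0=1 thr1.R1=1 thr2.R0=1
thr0.R0=1 thr1.R0=0 thr1.R1=0 thr2.R0=0
thr0.R0=1 thr1.R0=0 thr1.R1=0 thr2.R0=1
thr0.R0=1 thr1.R0=0 thr1.R1=1 thr2.R0=0
thr0.R0=1 thr1.R0=0 thr1.R1=1 thr2.R0=1
thr0.R0=1 thr1.R0=1 thr1.R1=1 thr2.R0=0
thr0.R0=1 thr1.R0=1 thr1.R1=1 thr2.R0=1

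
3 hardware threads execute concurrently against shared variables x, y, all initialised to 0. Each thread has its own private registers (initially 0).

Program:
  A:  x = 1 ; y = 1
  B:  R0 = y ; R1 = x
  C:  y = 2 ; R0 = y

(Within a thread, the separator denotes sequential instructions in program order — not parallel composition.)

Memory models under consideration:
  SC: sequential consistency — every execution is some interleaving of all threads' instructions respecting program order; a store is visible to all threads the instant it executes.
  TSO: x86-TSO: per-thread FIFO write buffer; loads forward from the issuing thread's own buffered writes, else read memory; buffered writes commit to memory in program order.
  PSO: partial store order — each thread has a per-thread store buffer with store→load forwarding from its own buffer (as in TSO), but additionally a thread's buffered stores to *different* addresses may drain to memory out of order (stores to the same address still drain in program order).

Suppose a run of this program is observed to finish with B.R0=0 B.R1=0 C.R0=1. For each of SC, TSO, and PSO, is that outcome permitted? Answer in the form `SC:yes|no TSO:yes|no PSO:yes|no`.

SC:yes TSO:yes PSO:yes

outcome vector order: (B.R0,B.R1,C.R0)
SC (10): 001; 002; 011; 012; 111; 112; 201; 202; 211; 212
TSO (10): 001; 002; 011; 012; 111; 112; 201; 202; 211; 212
PSO (12): 001; 002; 011; 012; 101; 102; 111; 112; 201; 202; 211; 212
target 001 ∈ {SC,TSO,PSO}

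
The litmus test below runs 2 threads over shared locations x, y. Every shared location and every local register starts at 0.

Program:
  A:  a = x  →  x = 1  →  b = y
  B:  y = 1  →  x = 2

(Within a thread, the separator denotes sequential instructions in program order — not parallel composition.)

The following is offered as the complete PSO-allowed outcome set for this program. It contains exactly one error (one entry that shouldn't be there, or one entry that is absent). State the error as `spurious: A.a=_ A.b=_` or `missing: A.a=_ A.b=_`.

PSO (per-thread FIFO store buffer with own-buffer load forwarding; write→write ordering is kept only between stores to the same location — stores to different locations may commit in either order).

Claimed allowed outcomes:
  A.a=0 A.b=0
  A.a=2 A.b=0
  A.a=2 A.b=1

missing: A.a=0 A.b=1

outcome vector order: (A.a,A.b)
PSO: 4 outcomes — {0/0; 0/1; 2/0; 2/1}
PSO∖claimed = {0/1}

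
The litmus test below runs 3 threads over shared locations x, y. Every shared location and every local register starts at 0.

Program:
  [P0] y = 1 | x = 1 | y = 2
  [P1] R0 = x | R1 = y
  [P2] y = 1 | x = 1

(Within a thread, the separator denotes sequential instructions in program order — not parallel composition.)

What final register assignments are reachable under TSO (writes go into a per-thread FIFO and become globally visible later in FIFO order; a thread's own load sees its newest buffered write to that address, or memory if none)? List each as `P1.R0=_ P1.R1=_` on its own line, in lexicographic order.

P1.R0=0 P1.R1=0
P1.R0=0 P1.R1=1
P1.R0=0 P1.R1=2
P1.R0=1 P1.R1=1
P1.R0=1 P1.R1=2

outcome vector order: (P1.R0,P1.R1)
|TSO outcomes| = 5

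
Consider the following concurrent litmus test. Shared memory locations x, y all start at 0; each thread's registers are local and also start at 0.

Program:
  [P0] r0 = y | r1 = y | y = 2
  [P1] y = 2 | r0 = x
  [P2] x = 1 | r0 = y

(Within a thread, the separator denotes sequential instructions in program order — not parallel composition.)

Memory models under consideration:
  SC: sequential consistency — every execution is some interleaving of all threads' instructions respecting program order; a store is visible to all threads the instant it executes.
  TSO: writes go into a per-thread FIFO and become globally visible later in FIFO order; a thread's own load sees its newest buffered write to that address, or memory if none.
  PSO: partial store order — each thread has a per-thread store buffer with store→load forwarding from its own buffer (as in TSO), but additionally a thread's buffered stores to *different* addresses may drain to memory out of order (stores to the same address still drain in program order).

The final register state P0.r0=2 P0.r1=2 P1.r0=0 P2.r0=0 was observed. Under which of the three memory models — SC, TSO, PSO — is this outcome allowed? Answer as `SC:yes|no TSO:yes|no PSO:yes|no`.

outcome vector order: (P0.r0,P0.r1,P1.r0,P2.r0)
SC (9): 0/0/0/2; 0/0/1/0; 0/0/1/2; 0/2/0/2; 0/2/1/0; 0/2/1/2; 2/2/0/2; 2/2/1/0; 2/2/1/2
TSO (12): 0/0/0/0; 0/0/0/2; 0/0/1/0; 0/0/1/2; 0/2/0/0; 0/2/0/2; 0/2/1/0; 0/2/1/2; 2/2/0/0; 2/2/0/2; 2/2/1/0; 2/2/1/2
PSO (12): 0/0/0/0; 0/0/0/2; 0/0/1/0; 0/0/1/2; 0/2/0/0; 0/2/0/2; 0/2/1/0; 0/2/1/2; 2/2/0/0; 2/2/0/2; 2/2/1/0; 2/2/1/2
target 2/2/0/0 ∈ {TSO,PSO}

SC:no TSO:yes PSO:yes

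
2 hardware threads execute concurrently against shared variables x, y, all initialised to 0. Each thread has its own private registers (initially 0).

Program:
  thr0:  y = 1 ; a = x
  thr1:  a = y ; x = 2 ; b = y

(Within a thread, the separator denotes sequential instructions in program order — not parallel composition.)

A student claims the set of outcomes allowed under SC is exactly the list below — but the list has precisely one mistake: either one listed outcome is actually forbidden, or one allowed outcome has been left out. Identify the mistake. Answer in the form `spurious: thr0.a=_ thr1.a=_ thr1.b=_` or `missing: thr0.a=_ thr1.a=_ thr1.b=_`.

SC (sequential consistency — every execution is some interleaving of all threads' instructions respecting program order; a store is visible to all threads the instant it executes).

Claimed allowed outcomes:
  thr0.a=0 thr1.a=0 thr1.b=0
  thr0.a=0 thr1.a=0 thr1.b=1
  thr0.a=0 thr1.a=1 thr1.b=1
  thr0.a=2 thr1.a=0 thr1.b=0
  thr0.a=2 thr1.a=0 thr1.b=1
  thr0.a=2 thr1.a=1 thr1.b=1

spurious: thr0.a=0 thr1.a=0 thr1.b=0

outcome vector order: (thr0.a,thr1.a,thr1.b)
[SC] allowed = {(0,0,1) (0,1,1) (2,0,0) (2,0,1) (2,1,1)}
claimed∖SC = {(0,0,0)}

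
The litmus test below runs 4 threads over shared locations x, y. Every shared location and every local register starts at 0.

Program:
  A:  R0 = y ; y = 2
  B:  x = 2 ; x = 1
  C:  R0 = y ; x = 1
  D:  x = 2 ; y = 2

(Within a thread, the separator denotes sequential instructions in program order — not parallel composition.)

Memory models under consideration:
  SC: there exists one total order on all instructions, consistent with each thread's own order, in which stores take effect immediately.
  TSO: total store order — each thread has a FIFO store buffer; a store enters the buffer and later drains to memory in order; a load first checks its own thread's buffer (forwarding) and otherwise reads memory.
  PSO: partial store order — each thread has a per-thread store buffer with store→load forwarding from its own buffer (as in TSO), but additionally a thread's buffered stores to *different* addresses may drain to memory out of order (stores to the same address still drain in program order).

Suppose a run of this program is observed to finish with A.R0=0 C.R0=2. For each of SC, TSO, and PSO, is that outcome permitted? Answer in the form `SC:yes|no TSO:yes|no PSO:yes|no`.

SC:yes TSO:yes PSO:yes

outcome vector order: (A.R0,C.R0)
SC (4): 00 02 20 22
TSO (4): 00 02 20 22
PSO (4): 00 02 20 22
target 02 ∈ {SC,TSO,PSO}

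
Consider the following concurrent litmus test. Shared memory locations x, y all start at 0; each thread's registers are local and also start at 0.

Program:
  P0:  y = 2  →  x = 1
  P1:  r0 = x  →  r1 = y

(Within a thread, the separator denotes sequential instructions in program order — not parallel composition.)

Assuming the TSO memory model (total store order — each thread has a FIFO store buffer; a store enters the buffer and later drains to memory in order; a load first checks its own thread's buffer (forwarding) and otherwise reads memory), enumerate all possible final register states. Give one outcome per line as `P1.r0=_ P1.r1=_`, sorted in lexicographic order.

P1.r0=0 P1.r1=0
P1.r0=0 P1.r1=2
P1.r0=1 P1.r1=2

outcome vector order: (P1.r0,P1.r1)
|TSO outcomes| = 3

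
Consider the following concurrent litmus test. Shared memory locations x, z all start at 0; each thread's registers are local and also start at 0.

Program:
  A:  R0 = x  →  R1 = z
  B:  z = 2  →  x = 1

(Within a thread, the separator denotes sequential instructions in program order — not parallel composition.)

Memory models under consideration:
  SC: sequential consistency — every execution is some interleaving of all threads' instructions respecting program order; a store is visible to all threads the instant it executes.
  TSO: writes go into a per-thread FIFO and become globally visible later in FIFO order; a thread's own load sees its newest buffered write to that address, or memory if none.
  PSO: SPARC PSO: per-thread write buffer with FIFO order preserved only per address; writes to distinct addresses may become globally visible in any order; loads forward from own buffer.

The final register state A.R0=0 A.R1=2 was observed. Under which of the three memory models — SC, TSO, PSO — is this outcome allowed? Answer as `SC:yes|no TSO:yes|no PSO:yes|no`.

outcome vector order: (A.R0,A.R1)
SC (3): <0 0> <0 2> <1 2>
TSO (3): <0 0> <0 2> <1 2>
PSO (4): <0 0> <0 2> <1 0> <1 2>
target <0 2> ∈ {SC,TSO,PSO}

SC:yes TSO:yes PSO:yes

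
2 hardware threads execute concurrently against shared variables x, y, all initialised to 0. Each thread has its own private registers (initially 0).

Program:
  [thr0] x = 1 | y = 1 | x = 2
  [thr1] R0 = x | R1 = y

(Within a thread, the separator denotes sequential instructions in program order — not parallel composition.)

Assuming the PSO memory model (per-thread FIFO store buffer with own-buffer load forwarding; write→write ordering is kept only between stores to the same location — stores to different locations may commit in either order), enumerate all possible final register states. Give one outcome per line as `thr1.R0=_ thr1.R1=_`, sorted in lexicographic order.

outcome vector order: (thr1.R0,thr1.R1)
|PSO outcomes| = 6

thr1.R0=0 thr1.R1=0
thr1.R0=0 thr1.R1=1
thr1.R0=1 thr1.R1=0
thr1.R0=1 thr1.R1=1
thr1.R0=2 thr1.R1=0
thr1.R0=2 thr1.R1=1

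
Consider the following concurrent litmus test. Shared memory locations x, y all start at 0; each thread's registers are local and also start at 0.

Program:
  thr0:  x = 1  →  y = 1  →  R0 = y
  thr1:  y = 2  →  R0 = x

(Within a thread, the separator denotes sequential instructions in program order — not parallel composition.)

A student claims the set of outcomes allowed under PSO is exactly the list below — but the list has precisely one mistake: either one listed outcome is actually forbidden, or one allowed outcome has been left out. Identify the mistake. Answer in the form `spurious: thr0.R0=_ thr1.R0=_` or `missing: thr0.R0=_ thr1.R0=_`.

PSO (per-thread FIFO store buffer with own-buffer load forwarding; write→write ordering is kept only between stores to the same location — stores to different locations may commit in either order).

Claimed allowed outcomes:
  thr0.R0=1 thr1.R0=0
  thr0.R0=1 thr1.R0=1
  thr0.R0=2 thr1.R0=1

missing: thr0.R0=2 thr1.R0=0

outcome vector order: (thr0.R0,thr1.R0)
PSO: 4 outcomes — {10, 11, 20, 21}
PSO∖claimed = {20}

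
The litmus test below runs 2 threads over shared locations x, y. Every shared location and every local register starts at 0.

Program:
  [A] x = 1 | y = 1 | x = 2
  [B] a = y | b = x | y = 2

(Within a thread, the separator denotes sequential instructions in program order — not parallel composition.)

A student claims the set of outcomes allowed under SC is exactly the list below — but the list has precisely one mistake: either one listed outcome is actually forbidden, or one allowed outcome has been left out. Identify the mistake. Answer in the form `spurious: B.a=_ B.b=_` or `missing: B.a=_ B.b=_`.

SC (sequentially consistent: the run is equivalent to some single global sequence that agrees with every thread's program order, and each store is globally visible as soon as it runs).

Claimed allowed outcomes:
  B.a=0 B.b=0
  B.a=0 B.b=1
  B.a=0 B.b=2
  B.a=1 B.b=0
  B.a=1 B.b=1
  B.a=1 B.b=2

spurious: B.a=1 B.b=0

outcome vector order: (B.a,B.b)
under SC → (0,0), (0,1), (0,2), (1,1), (1,2)
claimed∖SC = {(1,0)}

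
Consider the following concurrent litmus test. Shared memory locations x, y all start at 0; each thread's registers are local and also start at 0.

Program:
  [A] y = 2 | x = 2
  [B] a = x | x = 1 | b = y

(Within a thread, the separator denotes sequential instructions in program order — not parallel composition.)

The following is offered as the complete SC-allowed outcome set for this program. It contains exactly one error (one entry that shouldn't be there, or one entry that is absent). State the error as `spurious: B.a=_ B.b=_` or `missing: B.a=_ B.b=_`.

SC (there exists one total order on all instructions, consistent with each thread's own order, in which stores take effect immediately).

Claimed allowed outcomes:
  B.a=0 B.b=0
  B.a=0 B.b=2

missing: B.a=2 B.b=2

outcome vector order: (B.a,B.b)
SC: 3 outcomes — {00; 02; 22}
SC∖claimed = {22}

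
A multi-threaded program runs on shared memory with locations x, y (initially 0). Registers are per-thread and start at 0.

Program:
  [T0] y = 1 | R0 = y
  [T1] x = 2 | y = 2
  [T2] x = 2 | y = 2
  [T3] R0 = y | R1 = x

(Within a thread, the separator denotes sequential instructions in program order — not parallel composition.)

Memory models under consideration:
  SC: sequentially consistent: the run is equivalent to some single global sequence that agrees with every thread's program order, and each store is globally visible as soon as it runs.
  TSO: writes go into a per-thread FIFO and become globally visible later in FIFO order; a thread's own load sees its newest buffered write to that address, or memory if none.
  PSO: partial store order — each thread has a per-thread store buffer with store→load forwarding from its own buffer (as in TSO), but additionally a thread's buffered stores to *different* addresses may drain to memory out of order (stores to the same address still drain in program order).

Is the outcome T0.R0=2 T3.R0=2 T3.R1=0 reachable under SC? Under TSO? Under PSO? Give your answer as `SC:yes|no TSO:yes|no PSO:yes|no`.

outcome vector order: (T0.R0,T3.R0,T3.R1)
under SC → 100, 102, 110, 112, 122, 200, 202, 210, 212, 222
under TSO → 100, 102, 110, 112, 122, 200, 202, 210, 212, 222
under PSO → 100, 102, 110, 112, 120, 122, 200, 202, 210, 212, 220, 222
target 220 ∈ {PSO}

SC:no TSO:no PSO:yes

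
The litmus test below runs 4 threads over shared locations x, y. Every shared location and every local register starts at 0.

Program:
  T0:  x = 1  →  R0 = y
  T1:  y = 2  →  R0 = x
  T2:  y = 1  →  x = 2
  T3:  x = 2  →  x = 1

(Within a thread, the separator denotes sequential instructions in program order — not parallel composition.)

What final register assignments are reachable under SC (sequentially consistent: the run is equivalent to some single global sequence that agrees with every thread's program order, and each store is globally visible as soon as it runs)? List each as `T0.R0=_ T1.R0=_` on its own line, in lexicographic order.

T0.R0=0 T1.R0=1
T0.R0=0 T1.R0=2
T0.R0=1 T1.R0=0
T0.R0=1 T1.R0=1
T0.R0=1 T1.R0=2
T0.R0=2 T1.R0=0
T0.R0=2 T1.R0=1
T0.R0=2 T1.R0=2

outcome vector order: (T0.R0,T1.R0)
|SC outcomes| = 8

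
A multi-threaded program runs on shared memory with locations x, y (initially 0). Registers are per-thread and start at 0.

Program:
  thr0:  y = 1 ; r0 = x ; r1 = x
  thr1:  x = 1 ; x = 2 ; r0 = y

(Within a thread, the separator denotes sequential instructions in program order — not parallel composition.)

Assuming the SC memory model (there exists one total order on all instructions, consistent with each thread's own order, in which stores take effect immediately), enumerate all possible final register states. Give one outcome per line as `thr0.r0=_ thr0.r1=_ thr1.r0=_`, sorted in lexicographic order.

outcome vector order: (thr0.r0,thr0.r1,thr1.r0)
|SC outcomes| = 7

thr0.r0=0 thr0.r1=0 thr1.r0=1
thr0.r0=0 thr0.r1=1 thr1.r0=1
thr0.r0=0 thr0.r1=2 thr1.r0=1
thr0.r0=1 thr0.r1=1 thr1.r0=1
thr0.r0=1 thr0.r1=2 thr1.r0=1
thr0.r0=2 thr0.r1=2 thr1.r0=0
thr0.r0=2 thr0.r1=2 thr1.r0=1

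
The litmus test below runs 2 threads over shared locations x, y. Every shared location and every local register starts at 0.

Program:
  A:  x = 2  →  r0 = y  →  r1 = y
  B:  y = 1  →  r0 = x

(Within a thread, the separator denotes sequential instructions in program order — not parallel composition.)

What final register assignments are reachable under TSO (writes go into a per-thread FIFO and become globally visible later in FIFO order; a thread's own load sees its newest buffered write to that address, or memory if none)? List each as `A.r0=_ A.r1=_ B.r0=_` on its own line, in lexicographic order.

A.r0=0 A.r1=0 B.r0=0
A.r0=0 A.r1=0 B.r0=2
A.r0=0 A.r1=1 B.r0=0
A.r0=0 A.r1=1 B.r0=2
A.r0=1 A.r1=1 B.r0=0
A.r0=1 A.r1=1 B.r0=2

outcome vector order: (A.r0,A.r1,B.r0)
|TSO outcomes| = 6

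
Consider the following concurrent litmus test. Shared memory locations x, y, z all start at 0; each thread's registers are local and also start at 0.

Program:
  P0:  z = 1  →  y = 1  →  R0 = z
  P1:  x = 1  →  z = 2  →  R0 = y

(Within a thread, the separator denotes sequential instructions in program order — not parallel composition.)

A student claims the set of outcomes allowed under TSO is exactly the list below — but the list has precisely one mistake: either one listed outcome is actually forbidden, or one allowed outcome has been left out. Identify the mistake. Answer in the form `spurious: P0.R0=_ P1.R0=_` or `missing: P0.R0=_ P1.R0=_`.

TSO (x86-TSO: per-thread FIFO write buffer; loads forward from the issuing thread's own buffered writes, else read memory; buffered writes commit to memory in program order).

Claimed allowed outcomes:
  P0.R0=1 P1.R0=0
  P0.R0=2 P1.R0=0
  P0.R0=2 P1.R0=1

outcome vector order: (P0.R0,P1.R0)
TSO (4): (1,0), (1,1), (2,0), (2,1)
TSO∖claimed = {(1,1)}

missing: P0.R0=1 P1.R0=1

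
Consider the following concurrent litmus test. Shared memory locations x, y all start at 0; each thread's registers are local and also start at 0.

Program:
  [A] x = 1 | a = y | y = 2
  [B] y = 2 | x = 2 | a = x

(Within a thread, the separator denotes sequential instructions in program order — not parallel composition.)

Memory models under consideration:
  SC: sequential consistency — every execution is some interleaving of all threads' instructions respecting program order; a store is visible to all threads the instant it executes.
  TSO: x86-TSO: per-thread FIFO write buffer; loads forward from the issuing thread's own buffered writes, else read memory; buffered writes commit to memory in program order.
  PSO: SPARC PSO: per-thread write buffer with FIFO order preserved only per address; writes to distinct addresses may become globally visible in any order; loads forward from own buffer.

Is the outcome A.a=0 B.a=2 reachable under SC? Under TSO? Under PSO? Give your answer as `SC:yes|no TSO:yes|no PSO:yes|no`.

outcome vector order: (A.a,B.a)
under SC → 02; 21; 22
under TSO → 01; 02; 21; 22
under PSO → 01; 02; 21; 22
target 02 ∈ {SC,TSO,PSO}

SC:yes TSO:yes PSO:yes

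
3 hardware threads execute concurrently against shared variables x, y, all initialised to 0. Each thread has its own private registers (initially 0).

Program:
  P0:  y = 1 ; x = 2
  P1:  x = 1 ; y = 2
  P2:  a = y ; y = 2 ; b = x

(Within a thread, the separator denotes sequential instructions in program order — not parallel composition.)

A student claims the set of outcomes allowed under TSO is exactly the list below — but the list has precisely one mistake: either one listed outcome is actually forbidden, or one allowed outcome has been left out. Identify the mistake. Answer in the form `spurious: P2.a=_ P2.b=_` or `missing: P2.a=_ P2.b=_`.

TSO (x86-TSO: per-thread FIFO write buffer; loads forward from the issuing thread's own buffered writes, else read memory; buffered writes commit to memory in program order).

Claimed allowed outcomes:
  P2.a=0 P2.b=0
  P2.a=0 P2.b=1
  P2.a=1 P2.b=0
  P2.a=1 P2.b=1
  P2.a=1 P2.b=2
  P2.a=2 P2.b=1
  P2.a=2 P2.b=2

missing: P2.a=0 P2.b=2

outcome vector order: (P2.a,P2.b)
TSO (8): <0 0>, <0 1>, <0 2>, <1 0>, <1 1>, <1 2>, <2 1>, <2 2>
TSO∖claimed = {<0 2>}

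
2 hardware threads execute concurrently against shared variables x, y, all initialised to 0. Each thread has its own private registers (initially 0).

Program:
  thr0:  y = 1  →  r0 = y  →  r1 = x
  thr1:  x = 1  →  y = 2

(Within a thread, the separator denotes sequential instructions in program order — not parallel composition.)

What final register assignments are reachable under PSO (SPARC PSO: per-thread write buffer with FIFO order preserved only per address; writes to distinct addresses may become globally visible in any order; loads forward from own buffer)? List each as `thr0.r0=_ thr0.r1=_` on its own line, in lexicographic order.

outcome vector order: (thr0.r0,thr0.r1)
|PSO outcomes| = 4

thr0.r0=1 thr0.r1=0
thr0.r0=1 thr0.r1=1
thr0.r0=2 thr0.r1=0
thr0.r0=2 thr0.r1=1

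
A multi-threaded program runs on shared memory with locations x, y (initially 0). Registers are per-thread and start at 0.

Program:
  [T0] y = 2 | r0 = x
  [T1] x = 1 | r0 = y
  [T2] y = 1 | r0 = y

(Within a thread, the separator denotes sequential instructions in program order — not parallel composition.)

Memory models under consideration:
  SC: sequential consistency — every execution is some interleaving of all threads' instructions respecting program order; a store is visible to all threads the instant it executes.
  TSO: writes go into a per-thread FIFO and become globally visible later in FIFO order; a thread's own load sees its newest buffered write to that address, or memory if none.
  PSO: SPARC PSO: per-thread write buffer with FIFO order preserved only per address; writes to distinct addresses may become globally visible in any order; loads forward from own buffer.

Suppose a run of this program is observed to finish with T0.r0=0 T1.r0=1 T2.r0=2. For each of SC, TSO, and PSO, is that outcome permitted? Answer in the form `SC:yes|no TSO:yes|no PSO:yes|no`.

SC:no TSO:yes PSO:yes

outcome vector order: (T0.r0,T1.r0,T2.r0)
under SC → 0/1/1, 0/2/1, 0/2/2, 1/0/1, 1/0/2, 1/1/1, 1/1/2, 1/2/1, 1/2/2
under TSO → 0/0/1, 0/0/2, 0/1/1, 0/1/2, 0/2/1, 0/2/2, 1/0/1, 1/0/2, 1/1/1, 1/1/2, 1/2/1, 1/2/2
under PSO → 0/0/1, 0/0/2, 0/1/1, 0/1/2, 0/2/1, 0/2/2, 1/0/1, 1/0/2, 1/1/1, 1/1/2, 1/2/1, 1/2/2
target 0/1/2 ∈ {TSO,PSO}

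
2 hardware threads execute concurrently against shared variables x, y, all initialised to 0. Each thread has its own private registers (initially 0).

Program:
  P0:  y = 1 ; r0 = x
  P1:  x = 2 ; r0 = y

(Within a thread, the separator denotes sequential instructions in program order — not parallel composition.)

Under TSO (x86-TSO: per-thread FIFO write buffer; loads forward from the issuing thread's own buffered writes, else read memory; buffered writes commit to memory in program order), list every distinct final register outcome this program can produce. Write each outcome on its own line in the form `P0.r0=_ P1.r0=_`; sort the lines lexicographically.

outcome vector order: (P0.r0,P1.r0)
|TSO outcomes| = 4

P0.r0=0 P1.r0=0
P0.r0=0 P1.r0=1
P0.r0=2 P1.r0=0
P0.r0=2 P1.r0=1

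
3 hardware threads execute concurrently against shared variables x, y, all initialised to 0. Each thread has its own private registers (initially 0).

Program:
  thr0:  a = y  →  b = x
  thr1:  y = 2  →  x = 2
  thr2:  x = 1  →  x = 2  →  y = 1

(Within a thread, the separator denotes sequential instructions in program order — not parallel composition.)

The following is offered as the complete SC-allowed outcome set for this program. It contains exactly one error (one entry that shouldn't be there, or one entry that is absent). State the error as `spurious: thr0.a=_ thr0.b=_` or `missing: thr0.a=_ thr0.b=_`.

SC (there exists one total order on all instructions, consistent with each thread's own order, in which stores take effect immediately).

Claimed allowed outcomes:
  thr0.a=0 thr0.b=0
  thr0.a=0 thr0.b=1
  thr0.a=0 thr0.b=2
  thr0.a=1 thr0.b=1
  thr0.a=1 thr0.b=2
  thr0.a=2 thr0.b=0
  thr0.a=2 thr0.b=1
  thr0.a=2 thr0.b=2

spurious: thr0.a=1 thr0.b=1

outcome vector order: (thr0.a,thr0.b)
SC (7): (0,0) (0,1) (0,2) (1,2) (2,0) (2,1) (2,2)
claimed∖SC = {(1,1)}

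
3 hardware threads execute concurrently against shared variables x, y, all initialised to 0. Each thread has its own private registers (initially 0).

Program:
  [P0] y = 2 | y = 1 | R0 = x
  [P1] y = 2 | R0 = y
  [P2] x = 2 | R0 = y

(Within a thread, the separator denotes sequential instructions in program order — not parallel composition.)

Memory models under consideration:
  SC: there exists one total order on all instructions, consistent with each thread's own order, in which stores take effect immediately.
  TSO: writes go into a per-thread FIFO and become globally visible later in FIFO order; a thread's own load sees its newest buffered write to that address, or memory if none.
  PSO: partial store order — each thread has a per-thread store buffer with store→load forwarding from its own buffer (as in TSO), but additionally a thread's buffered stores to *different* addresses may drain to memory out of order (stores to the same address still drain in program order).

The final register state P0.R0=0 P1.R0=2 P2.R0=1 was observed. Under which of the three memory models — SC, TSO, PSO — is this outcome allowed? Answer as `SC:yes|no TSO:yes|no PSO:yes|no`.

SC:yes TSO:yes PSO:yes

outcome vector order: (P0.R0,P1.R0,P2.R0)
under SC → 011; 021; 022; 210; 211; 212; 220; 221; 222
under TSO → 010; 011; 012; 020; 021; 022; 210; 211; 212; 220; 221; 222
under PSO → 010; 011; 012; 020; 021; 022; 210; 211; 212; 220; 221; 222
target 021 ∈ {SC,TSO,PSO}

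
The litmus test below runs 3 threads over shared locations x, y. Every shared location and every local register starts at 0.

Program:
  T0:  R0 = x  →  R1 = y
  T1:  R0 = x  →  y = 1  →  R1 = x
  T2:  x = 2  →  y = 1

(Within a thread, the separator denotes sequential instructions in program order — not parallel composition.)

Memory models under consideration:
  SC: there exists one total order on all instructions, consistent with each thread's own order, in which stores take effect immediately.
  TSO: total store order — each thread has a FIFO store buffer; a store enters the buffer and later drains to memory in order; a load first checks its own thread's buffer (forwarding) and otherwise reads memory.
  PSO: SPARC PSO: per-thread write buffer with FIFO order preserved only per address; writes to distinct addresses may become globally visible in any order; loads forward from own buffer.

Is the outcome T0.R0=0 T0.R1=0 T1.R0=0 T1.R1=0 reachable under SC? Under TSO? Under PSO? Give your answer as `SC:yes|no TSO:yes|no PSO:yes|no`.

SC:yes TSO:yes PSO:yes

outcome vector order: (T0.R0,T0.R1,T1.R0,T1.R1)
[SC] allowed = {<0 0 0 0> <0 0 0 2> <0 0 2 2> <0 1 0 0> <0 1 0 2> <0 1 2 2> <2 0 0 2> <2 0 2 2> <2 1 0 0> <2 1 0 2> <2 1 2 2>}
[TSO] allowed = {<0 0 0 0> <0 0 0 2> <0 0 2 2> <0 1 0 0> <0 1 0 2> <0 1 2 2> <2 0 0 0> <2 0 0 2> <2 0 2 2> <2 1 0 0> <2 1 0 2> <2 1 2 2>}
[PSO] allowed = {<0 0 0 0> <0 0 0 2> <0 0 2 2> <0 1 0 0> <0 1 0 2> <0 1 2 2> <2 0 0 0> <2 0 0 2> <2 0 2 2> <2 1 0 0> <2 1 0 2> <2 1 2 2>}
target <0 0 0 0> ∈ {SC,TSO,PSO}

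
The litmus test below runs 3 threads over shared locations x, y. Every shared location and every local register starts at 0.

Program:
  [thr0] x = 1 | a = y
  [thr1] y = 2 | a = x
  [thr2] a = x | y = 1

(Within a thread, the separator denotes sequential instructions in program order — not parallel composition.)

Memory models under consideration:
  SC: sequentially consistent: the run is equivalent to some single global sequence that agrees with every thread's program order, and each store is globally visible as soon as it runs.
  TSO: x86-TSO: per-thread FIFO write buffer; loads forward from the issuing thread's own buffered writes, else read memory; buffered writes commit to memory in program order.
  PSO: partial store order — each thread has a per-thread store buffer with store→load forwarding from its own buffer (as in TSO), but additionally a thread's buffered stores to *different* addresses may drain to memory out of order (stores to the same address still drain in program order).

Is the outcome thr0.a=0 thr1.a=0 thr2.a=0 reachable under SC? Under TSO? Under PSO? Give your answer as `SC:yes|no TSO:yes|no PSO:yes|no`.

SC:no TSO:yes PSO:yes

outcome vector order: (thr0.a,thr1.a,thr2.a)
[SC] allowed = {(0,1,0), (0,1,1), (1,0,0), (1,0,1), (1,1,0), (1,1,1), (2,0,0), (2,0,1), (2,1,0), (2,1,1)}
[TSO] allowed = {(0,0,0), (0,0,1), (0,1,0), (0,1,1), (1,0,0), (1,0,1), (1,1,0), (1,1,1), (2,0,0), (2,0,1), (2,1,0), (2,1,1)}
[PSO] allowed = {(0,0,0), (0,0,1), (0,1,0), (0,1,1), (1,0,0), (1,0,1), (1,1,0), (1,1,1), (2,0,0), (2,0,1), (2,1,0), (2,1,1)}
target (0,0,0) ∈ {TSO,PSO}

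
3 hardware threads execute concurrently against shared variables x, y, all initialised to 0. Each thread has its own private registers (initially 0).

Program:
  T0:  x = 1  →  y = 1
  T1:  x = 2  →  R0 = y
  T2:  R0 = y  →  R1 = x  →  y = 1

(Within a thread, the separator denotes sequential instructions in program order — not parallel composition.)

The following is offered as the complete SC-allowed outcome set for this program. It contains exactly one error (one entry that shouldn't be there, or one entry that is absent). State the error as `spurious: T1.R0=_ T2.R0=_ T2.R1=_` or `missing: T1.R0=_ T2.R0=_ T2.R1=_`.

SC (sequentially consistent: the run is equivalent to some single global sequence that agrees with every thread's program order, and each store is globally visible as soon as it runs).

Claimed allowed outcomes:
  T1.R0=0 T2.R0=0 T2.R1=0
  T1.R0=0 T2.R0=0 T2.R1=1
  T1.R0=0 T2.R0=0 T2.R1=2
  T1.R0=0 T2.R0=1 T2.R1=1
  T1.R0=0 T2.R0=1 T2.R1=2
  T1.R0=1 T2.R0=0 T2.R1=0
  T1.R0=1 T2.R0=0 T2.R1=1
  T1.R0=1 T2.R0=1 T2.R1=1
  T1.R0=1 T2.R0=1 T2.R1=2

missing: T1.R0=1 T2.R0=0 T2.R1=2

outcome vector order: (T1.R0,T2.R0,T2.R1)
SC: 10 outcomes — {000 001 002 011 012 100 101 102 111 112}
SC∖claimed = {102}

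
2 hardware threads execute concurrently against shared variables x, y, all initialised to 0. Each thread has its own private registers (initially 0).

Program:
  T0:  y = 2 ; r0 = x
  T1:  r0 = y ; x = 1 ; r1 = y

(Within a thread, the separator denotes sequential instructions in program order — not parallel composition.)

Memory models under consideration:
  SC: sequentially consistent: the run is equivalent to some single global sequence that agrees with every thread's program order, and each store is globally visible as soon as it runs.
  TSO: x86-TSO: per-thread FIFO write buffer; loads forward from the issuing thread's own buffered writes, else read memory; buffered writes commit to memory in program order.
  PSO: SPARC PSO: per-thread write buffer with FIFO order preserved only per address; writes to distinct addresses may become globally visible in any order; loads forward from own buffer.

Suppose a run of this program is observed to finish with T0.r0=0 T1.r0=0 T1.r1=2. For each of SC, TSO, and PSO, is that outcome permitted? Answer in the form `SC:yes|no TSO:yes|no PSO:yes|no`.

outcome vector order: (T0.r0,T1.r0,T1.r1)
SC: 5 outcomes — {<0 0 2>; <0 2 2>; <1 0 0>; <1 0 2>; <1 2 2>}
TSO: 6 outcomes — {<0 0 0>; <0 0 2>; <0 2 2>; <1 0 0>; <1 0 2>; <1 2 2>}
PSO: 6 outcomes — {<0 0 0>; <0 0 2>; <0 2 2>; <1 0 0>; <1 0 2>; <1 2 2>}
target <0 0 2> ∈ {SC,TSO,PSO}

SC:yes TSO:yes PSO:yes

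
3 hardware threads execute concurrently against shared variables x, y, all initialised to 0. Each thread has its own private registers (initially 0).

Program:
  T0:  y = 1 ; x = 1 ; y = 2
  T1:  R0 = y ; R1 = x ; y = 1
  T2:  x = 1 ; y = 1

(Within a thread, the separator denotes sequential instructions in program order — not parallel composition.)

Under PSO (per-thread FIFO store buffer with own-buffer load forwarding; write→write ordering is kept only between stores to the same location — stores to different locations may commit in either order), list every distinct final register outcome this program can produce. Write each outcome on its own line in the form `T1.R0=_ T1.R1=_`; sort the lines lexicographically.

outcome vector order: (T1.R0,T1.R1)
|PSO outcomes| = 6

T1.R0=0 T1.R1=0
T1.R0=0 T1.R1=1
T1.R0=1 T1.R1=0
T1.R0=1 T1.R1=1
T1.R0=2 T1.R1=0
T1.R0=2 T1.R1=1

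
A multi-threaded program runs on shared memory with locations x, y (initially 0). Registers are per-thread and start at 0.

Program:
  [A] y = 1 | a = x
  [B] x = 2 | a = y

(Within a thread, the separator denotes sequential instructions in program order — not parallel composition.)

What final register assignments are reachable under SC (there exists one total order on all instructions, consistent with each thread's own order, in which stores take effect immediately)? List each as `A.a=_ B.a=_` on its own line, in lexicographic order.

outcome vector order: (A.a,B.a)
|SC outcomes| = 3

A.a=0 B.a=1
A.a=2 B.a=0
A.a=2 B.a=1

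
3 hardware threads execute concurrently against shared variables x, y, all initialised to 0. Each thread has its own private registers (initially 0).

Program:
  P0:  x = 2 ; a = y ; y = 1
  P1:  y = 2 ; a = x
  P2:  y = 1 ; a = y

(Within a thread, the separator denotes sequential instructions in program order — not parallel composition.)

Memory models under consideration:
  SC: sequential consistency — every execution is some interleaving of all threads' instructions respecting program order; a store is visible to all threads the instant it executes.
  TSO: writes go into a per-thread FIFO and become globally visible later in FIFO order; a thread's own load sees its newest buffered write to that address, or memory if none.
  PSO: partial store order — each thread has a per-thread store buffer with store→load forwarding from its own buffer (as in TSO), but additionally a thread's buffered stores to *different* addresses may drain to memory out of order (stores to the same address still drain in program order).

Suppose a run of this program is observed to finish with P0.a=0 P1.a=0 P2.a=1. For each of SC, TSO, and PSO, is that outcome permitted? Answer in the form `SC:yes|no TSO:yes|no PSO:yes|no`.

SC:no TSO:yes PSO:yes

outcome vector order: (P0.a,P1.a,P2.a)
[SC] allowed = {0/2/1, 0/2/2, 1/0/1, 1/2/1, 1/2/2, 2/0/1, 2/0/2, 2/2/1, 2/2/2}
[TSO] allowed = {0/0/1, 0/0/2, 0/2/1, 0/2/2, 1/0/1, 1/0/2, 1/2/1, 1/2/2, 2/0/1, 2/0/2, 2/2/1, 2/2/2}
[PSO] allowed = {0/0/1, 0/0/2, 0/2/1, 0/2/2, 1/0/1, 1/0/2, 1/2/1, 1/2/2, 2/0/1, 2/0/2, 2/2/1, 2/2/2}
target 0/0/1 ∈ {TSO,PSO}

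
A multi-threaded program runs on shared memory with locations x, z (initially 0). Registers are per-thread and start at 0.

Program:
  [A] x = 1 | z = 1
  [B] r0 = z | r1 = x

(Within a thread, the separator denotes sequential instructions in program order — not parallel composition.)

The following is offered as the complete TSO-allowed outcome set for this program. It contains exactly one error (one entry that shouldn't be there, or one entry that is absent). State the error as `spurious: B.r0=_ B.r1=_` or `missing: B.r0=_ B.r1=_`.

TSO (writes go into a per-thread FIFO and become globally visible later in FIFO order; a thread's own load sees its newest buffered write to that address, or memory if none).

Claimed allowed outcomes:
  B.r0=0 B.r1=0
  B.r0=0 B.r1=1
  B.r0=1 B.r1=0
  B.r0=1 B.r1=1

outcome vector order: (B.r0,B.r1)
TSO: 3 outcomes — {(0,0), (0,1), (1,1)}
claimed∖TSO = {(1,0)}

spurious: B.r0=1 B.r1=0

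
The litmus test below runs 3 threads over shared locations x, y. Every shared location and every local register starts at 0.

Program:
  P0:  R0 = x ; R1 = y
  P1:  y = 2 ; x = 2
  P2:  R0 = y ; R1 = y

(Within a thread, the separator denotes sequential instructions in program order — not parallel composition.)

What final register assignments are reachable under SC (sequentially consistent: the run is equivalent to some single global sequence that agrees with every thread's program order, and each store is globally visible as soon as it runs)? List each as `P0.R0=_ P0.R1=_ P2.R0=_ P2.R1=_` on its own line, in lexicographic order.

P0.R0=0 P0.R1=0 P2.R0=0 P2.R1=0
P0.R0=0 P0.R1=0 P2.R0=0 P2.R1=2
P0.R0=0 P0.R1=0 P2.R0=2 P2.R1=2
P0.R0=0 P0.R1=2 P2.R0=0 P2.R1=0
P0.R0=0 P0.R1=2 P2.R0=0 P2.R1=2
P0.R0=0 P0.R1=2 P2.R0=2 P2.R1=2
P0.R0=2 P0.R1=2 P2.R0=0 P2.R1=0
P0.R0=2 P0.R1=2 P2.R0=0 P2.R1=2
P0.R0=2 P0.R1=2 P2.R0=2 P2.R1=2

outcome vector order: (P0.R0,P0.R1,P2.R0,P2.R1)
|SC outcomes| = 9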